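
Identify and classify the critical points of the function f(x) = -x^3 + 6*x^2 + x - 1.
f'(x) = -3*x^2 + 12*x + 1

Solve f'(x) = 0:
  3*x^2 - 12*x - 1 = 0 has no rational roots; quadratic formula: x = (12 ± √156)/6.
  ⇒ x = 2 - sqrt(39)/3 ≈ -0.0817, 2 + sqrt(39)/3 ≈ 4.0817

f''(x) = 12 - 6*x
Second-derivative test at each critical point:
  f''(-0.0817) = 12.4900 > 0 → local minimum
  f''(4.0817) = -12.4900 < 0 → local maximum

Critical points: x = 2 - sqrt(39)/3 ≈ -0.0817 (local minimum); x = 2 + sqrt(39)/3 ≈ 4.0817 (local maximum)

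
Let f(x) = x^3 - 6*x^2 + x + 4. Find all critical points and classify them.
f'(x) = 3*x^2 - 12*x + 1

Solve f'(x) = 0:
  3*x^2 - 12*x + 1 = 0 has no rational roots; quadratic formula: x = (12 ± √132)/6.
  ⇒ x = 2 - sqrt(33)/3 ≈ 0.0851, sqrt(33)/3 + 2 ≈ 3.9149

f''(x) = 6*x - 12
Second-derivative test at each critical point:
  f''(0.0851) = -11.4891 < 0 → local maximum
  f''(3.9149) = 11.4891 > 0 → local minimum

Critical points: x = 2 - sqrt(33)/3 ≈ 0.0851 (local maximum); x = sqrt(33)/3 + 2 ≈ 3.9149 (local minimum)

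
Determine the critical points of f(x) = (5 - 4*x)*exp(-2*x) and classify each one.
f'(x) = 2*(4*x - 7)*exp(-2*x)

Solve f'(x) = 0:
  f'(x) = (8*x - 14)·exp(-2*x) and exp(-2*x) > 0 for every x, so f'(x) = 0 ⇔ 8*x - 14 = 0.
  Factor: 8*x - 14 = 2*(4*x - 7) = 0.
  ⇒ x = 7/4

f''(x) = 4*(9 - 4*x)*exp(-2*x)
Second-derivative test at each critical point:
  f''(7/4) = 0.2416 > 0 → local minimum

Critical points: x = 7/4 (local minimum)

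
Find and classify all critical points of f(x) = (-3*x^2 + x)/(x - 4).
f'(x) = (-3*x^2 + 24*x - 4)/(x^2 - 8*x + 16)

Solve f'(x) = 0:
  f'(x) = -(3*x^2 - 24*x + 4)/(x - 4)^2; the denominator is positive wherever f is defined, so f'(x) = 0 ⇔ -3*x^2 + 24*x - 4 = 0.
  3*x^2 - 24*x + 4 = 0 has no rational roots; quadratic formula: x = (24 ± √528)/6.
  ⇒ x = 4 - 2*sqrt(33)/3 ≈ 0.1703, 2*sqrt(33)/3 + 4 ≈ 7.8297

f''(x) = -88/(x^3 - 12*x^2 + 48*x - 64)
Second-derivative test at each critical point:
  f''(0.1703) = 1.5667 > 0 → local minimum
  f''(7.8297) = -1.5667 < 0 → local maximum

Critical points: x = 4 - 2*sqrt(33)/3 ≈ 0.1703 (local minimum); x = 2*sqrt(33)/3 + 4 ≈ 7.8297 (local maximum)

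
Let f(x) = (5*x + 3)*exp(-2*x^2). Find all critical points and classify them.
f'(x) = (-4*x*(5*x + 3) + 5)*exp(-2*x^2)

Solve f'(x) = 0:
  f'(x) = (-20*x^2 - 12*x + 5)·exp(-2*x^2) and exp(-2*x^2) > 0 for every x, so f'(x) = 0 ⇔ -20*x^2 - 12*x + 5 = 0.
  20*x^2 + 12*x - 5 = 0 has no rational roots; quadratic formula: x = (-12 ± √544)/40.
  ⇒ x = -sqrt(34)/10 - 3/10 ≈ -0.8831, -3/10 + sqrt(34)/10 ≈ 0.2831

f''(x) = 4*(4*x^2*(5*x + 3) - 15*x - 3)*exp(-2*x^2)
Second-derivative test at each critical point:
  f''(-0.8831) = 4.9026 > 0 → local minimum
  f''(0.2831) = -19.8696 < 0 → local maximum

Critical points: x = -sqrt(34)/10 - 3/10 ≈ -0.8831 (local minimum); x = -3/10 + sqrt(34)/10 ≈ 0.2831 (local maximum)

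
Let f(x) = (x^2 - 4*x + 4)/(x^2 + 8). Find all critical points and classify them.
f'(x) = 4*(x^2 + 2*x - 8)/(x^4 + 16*x^2 + 64)

Solve f'(x) = 0:
  f'(x) = 4*(x - 2)*(x + 4)/(x^2 + 8)^2; the denominator is positive wherever f is defined, so f'(x) = 0 ⇔ 4*x^2 + 8*x - 32 = 0.
  Factor: 4*x^2 + 8*x - 32 = 4*(x - 2)*(x + 4) = 0.
  ⇒ x = -4, 2

f''(x) = 8*(-x^3 - 3*x^2 + 24*x + 8)/(x^6 + 24*x^4 + 192*x^2 + 512)
Second-derivative test at each critical point:
  f''(-4) = -1/24 < 0 → local maximum
  f''(2) = 1/6 > 0 → local minimum

Critical points: x = -4 (local maximum); x = 2 (local minimum)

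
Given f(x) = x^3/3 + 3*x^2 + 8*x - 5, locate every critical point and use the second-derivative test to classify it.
f'(x) = x^2 + 6*x + 8

Solve f'(x) = 0:
  Factor: x^2 + 6*x + 8 = (x + 2)*(x + 4) = 0.
  ⇒ x = -4, -2

f''(x) = 2*x + 6
Second-derivative test at each critical point:
  f''(-4) = -2 < 0 → local maximum
  f''(-2) = 2 > 0 → local minimum

Critical points: x = -4 (local maximum); x = -2 (local minimum)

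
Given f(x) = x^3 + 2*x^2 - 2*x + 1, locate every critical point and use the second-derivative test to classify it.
f'(x) = 3*x^2 + 4*x - 2

Solve f'(x) = 0:
  3*x^2 + 4*x - 2 = 0 has no rational roots; quadratic formula: x = (-4 ± √40)/6.
  ⇒ x = -sqrt(10)/3 - 2/3 ≈ -1.7208, -2/3 + sqrt(10)/3 ≈ 0.3874

f''(x) = 6*x + 4
Second-derivative test at each critical point:
  f''(-1.7208) = -6.3246 < 0 → local maximum
  f''(0.3874) = 6.3246 > 0 → local minimum

Critical points: x = -sqrt(10)/3 - 2/3 ≈ -1.7208 (local maximum); x = -2/3 + sqrt(10)/3 ≈ 0.3874 (local minimum)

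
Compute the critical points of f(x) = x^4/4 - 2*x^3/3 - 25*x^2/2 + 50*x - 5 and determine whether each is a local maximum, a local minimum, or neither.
f'(x) = x^3 - 2*x^2 - 25*x + 50

Solve f'(x) = 0:
  Factor: x^3 - 2*x^2 - 25*x + 50 = (x - 5)*(x - 2)*(x + 5) = 0.
  ⇒ x = -5, 2, 5

f''(x) = 3*x^2 - 4*x - 25
Second-derivative test at each critical point:
  f''(-5) = 70 > 0 → local minimum
  f''(2) = -21 < 0 → local maximum
  f''(5) = 30 > 0 → local minimum

Critical points: x = -5 (local minimum); x = 2 (local maximum); x = 5 (local minimum)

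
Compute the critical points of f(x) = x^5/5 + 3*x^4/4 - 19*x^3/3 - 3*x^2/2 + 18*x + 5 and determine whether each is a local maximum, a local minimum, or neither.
f'(x) = x^4 + 3*x^3 - 19*x^2 - 3*x + 18

Solve f'(x) = 0:
  Factor: x^4 + 3*x^3 - 19*x^2 - 3*x + 18 = (x - 3)*(x - 1)*(x + 1)*(x + 6) = 0.
  ⇒ x = -6, -1, 1, 3

f''(x) = 4*x^3 + 9*x^2 - 38*x - 3
Second-derivative test at each critical point:
  f''(-6) = -315 < 0 → local maximum
  f''(-1) = 40 > 0 → local minimum
  f''(1) = -28 < 0 → local maximum
  f''(3) = 72 > 0 → local minimum

Critical points: x = -6 (local maximum); x = -1 (local minimum); x = 1 (local maximum); x = 3 (local minimum)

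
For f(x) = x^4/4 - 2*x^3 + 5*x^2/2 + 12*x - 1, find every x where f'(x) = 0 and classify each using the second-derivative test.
f'(x) = x^3 - 6*x^2 + 5*x + 12

Solve f'(x) = 0:
  Factor: x^3 - 6*x^2 + 5*x + 12 = (x - 4)*(x - 3)*(x + 1) = 0.
  ⇒ x = -1, 3, 4

f''(x) = 3*x^2 - 12*x + 5
Second-derivative test at each critical point:
  f''(-1) = 20 > 0 → local minimum
  f''(3) = -4 < 0 → local maximum
  f''(4) = 5 > 0 → local minimum

Critical points: x = -1 (local minimum); x = 3 (local maximum); x = 4 (local minimum)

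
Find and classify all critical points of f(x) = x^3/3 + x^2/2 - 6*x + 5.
f'(x) = x^2 + x - 6

Solve f'(x) = 0:
  Factor: x^2 + x - 6 = (x - 2)*(x + 3) = 0.
  ⇒ x = -3, 2

f''(x) = 2*x + 1
Second-derivative test at each critical point:
  f''(-3) = -5 < 0 → local maximum
  f''(2) = 5 > 0 → local minimum

Critical points: x = -3 (local maximum); x = 2 (local minimum)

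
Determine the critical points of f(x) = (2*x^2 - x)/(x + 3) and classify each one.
f'(x) = (2*x^2 + 12*x - 3)/(x^2 + 6*x + 9)

Solve f'(x) = 0:
  f'(x) = (2*x^2 + 12*x - 3)/(x + 3)^2; the denominator is positive wherever f is defined, so f'(x) = 0 ⇔ 2*x^2 + 12*x - 3 = 0.
  2*x^2 + 12*x - 3 = 0 has no rational roots; quadratic formula: x = (-12 ± √168)/4.
  ⇒ x = -sqrt(42)/2 - 3 ≈ -6.2404, -3 + sqrt(42)/2 ≈ 0.2404

f''(x) = 42/(x^3 + 9*x^2 + 27*x + 27)
Second-derivative test at each critical point:
  f''(-6.2404) = -1.2344 < 0 → local maximum
  f''(0.2404) = 1.2344 > 0 → local minimum

Critical points: x = -sqrt(42)/2 - 3 ≈ -6.2404 (local maximum); x = -3 + sqrt(42)/2 ≈ 0.2404 (local minimum)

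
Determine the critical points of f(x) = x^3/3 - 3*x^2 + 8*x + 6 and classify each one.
f'(x) = x^2 - 6*x + 8

Solve f'(x) = 0:
  Factor: x^2 - 6*x + 8 = (x - 4)*(x - 2) = 0.
  ⇒ x = 2, 4

f''(x) = 2*x - 6
Second-derivative test at each critical point:
  f''(2) = -2 < 0 → local maximum
  f''(4) = 2 > 0 → local minimum

Critical points: x = 2 (local maximum); x = 4 (local minimum)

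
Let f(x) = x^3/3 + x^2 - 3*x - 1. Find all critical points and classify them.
f'(x) = x^2 + 2*x - 3

Solve f'(x) = 0:
  Factor: x^2 + 2*x - 3 = (x - 1)*(x + 3) = 0.
  ⇒ x = -3, 1

f''(x) = 2*x + 2
Second-derivative test at each critical point:
  f''(-3) = -4 < 0 → local maximum
  f''(1) = 4 > 0 → local minimum

Critical points: x = -3 (local maximum); x = 1 (local minimum)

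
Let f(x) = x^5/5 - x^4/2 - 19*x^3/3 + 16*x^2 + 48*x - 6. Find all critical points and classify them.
f'(x) = x^4 - 2*x^3 - 19*x^2 + 32*x + 48

Solve f'(x) = 0:
  Factor: x^4 - 2*x^3 - 19*x^2 + 32*x + 48 = (x - 4)*(x - 3)*(x + 1)*(x + 4) = 0.
  ⇒ x = -4, -1, 3, 4

f''(x) = 4*x^3 - 6*x^2 - 38*x + 32
Second-derivative test at each critical point:
  f''(-4) = -168 < 0 → local maximum
  f''(-1) = 60 > 0 → local minimum
  f''(3) = -28 < 0 → local maximum
  f''(4) = 40 > 0 → local minimum

Critical points: x = -4 (local maximum); x = -1 (local minimum); x = 3 (local maximum); x = 4 (local minimum)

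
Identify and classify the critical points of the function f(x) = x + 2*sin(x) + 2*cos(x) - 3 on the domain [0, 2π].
f'(x) = 2*sqrt(2)*cos(x + pi/4) + 1

Solve f'(x) = 0 on [0, 2π]:
  f'(x) = 0 ⇔ -2*sin(x) + 2*cos(x) = -1. Write the left side as R·cos(x + φ) with R = √(2² + 2²) = 2*sqrt(2), cos φ = sqrt(2)/2, sin φ = sqrt(2)/2; then cos(x + φ) = -sqrt(2)/4. Solve for x and keep the solutions lying in [0, 2π].
  ⇒ x = atan((1 + sqrt(7))/(-1 + sqrt(7))) ≈ 1.1468, atan((1 - sqrt(7))/(-sqrt(7) - 1)) + pi ≈ 3.5656

f''(x) = -2*sqrt(2)*sin(x + pi/4)
Second-derivative test at each critical point:
  f''(1.1468) = -2.6458 < 0 → local maximum
  f''(3.5656) = 2.6458 > 0 → local minimum

Critical points: x = atan((1 + sqrt(7))/(-1 + sqrt(7))) ≈ 1.1468 (local maximum); x = atan((1 - sqrt(7))/(-sqrt(7) - 1)) + pi ≈ 3.5656 (local minimum)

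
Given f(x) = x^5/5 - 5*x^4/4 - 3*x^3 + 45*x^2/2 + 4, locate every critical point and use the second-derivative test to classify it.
f'(x) = x*(x^3 - 5*x^2 - 9*x + 45)

Solve f'(x) = 0:
  Factor: x^4 - 5*x^3 - 9*x^2 + 45*x = x*(x - 5)*(x - 3)*(x + 3) = 0.
  ⇒ x = -3, 0, 3, 5

f''(x) = 4*x^3 - 15*x^2 - 18*x + 45
Second-derivative test at each critical point:
  f''(-3) = -144 < 0 → local maximum
  f''(0) = 45 > 0 → local minimum
  f''(3) = -36 < 0 → local maximum
  f''(5) = 80 > 0 → local minimum

Critical points: x = -3 (local maximum); x = 0 (local minimum); x = 3 (local maximum); x = 5 (local minimum)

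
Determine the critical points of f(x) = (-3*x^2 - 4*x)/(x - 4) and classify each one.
f'(x) = (-3*x^2 + 24*x + 16)/(x^2 - 8*x + 16)

Solve f'(x) = 0:
  f'(x) = -(3*x^2 - 24*x - 16)/(x - 4)^2; the denominator is positive wherever f is defined, so f'(x) = 0 ⇔ -3*x^2 + 24*x + 16 = 0.
  3*x^2 - 24*x - 16 = 0 has no rational roots; quadratic formula: x = (24 ± √768)/6.
  ⇒ x = 4 - 8*sqrt(3)/3 ≈ -0.6188, 4 + 8*sqrt(3)/3 ≈ 8.6188

f''(x) = -128/(x^3 - 12*x^2 + 48*x - 64)
Second-derivative test at each critical point:
  f''(-0.6188) = 1.2990 > 0 → local minimum
  f''(8.6188) = -1.2990 < 0 → local maximum

Critical points: x = 4 - 8*sqrt(3)/3 ≈ -0.6188 (local minimum); x = 4 + 8*sqrt(3)/3 ≈ 8.6188 (local maximum)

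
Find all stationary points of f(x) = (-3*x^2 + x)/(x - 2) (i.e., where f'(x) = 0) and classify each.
f'(x) = (-3*x^2 + 12*x - 2)/(x^2 - 4*x + 4)

Solve f'(x) = 0:
  f'(x) = -(3*x^2 - 12*x + 2)/(x - 2)^2; the denominator is positive wherever f is defined, so f'(x) = 0 ⇔ -3*x^2 + 12*x - 2 = 0.
  3*x^2 - 12*x + 2 = 0 has no rational roots; quadratic formula: x = (12 ± √120)/6.
  ⇒ x = 2 - sqrt(30)/3 ≈ 0.1743, sqrt(30)/3 + 2 ≈ 3.8257

f''(x) = -20/(x^3 - 6*x^2 + 12*x - 8)
Second-derivative test at each critical point:
  f''(0.1743) = 3.2863 > 0 → local minimum
  f''(3.8257) = -3.2863 < 0 → local maximum

Critical points: x = 2 - sqrt(30)/3 ≈ 0.1743 (local minimum); x = sqrt(30)/3 + 2 ≈ 3.8257 (local maximum)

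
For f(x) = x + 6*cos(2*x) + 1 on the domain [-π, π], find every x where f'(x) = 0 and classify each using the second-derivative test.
f'(x) = 1 - 12*sin(2*x)

Solve f'(x) = 0 on [-π, π]:
  f'(x) = 0 ⇔ sin(2*x) = 1/12, i.e. 2*x = arcsin(1/12) + 2nπ or 2*x = π − arcsin(1/12) + 2nπ; keep the solutions lying in [-π, π].
  ⇒ x = -pi + asin(1/12)/2 ≈ -3.0999, -pi/2 - asin(1/12)/2 ≈ -1.6125, asin(1/12)/2 ≈ 0.0417, -asin(1/12)/2 + pi/2 ≈ 1.5291

f''(x) = -24*cos(2*x)
Second-derivative test at each critical point:
  f''(-3.0999) = -23.9165 < 0 → local maximum
  f''(-1.6125) = 23.9165 > 0 → local minimum
  f''(0.0417) = -23.9165 < 0 → local maximum
  f''(1.5291) = 23.9165 > 0 → local minimum

Critical points: x = -pi + asin(1/12)/2 ≈ -3.0999 (local maximum); x = -pi/2 - asin(1/12)/2 ≈ -1.6125 (local minimum); x = asin(1/12)/2 ≈ 0.0417 (local maximum); x = -asin(1/12)/2 + pi/2 ≈ 1.5291 (local minimum)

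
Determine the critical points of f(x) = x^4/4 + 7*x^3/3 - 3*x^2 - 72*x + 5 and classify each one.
f'(x) = x^3 + 7*x^2 - 6*x - 72

Solve f'(x) = 0:
  Factor: x^3 + 7*x^2 - 6*x - 72 = (x - 3)*(x + 4)*(x + 6) = 0.
  ⇒ x = -6, -4, 3

f''(x) = 3*x^2 + 14*x - 6
Second-derivative test at each critical point:
  f''(-6) = 18 > 0 → local minimum
  f''(-4) = -14 < 0 → local maximum
  f''(3) = 63 > 0 → local minimum

Critical points: x = -6 (local minimum); x = -4 (local maximum); x = 3 (local minimum)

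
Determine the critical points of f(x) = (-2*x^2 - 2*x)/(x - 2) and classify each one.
f'(x) = 2*(-x^2 + 4*x + 2)/(x^2 - 4*x + 4)

Solve f'(x) = 0:
  f'(x) = -2*(x^2 - 4*x - 2)/(x - 2)^2; the denominator is positive wherever f is defined, so f'(x) = 0 ⇔ -2*x^2 + 8*x + 4 = 0.
  Factor: -2*x^2 + 8*x + 4 = -2*(x^2 - 4*x - 2); x^2 - 4*x - 2 = 0 has no rational roots; quadratic formula: x = (4 ± √24)/2.
  ⇒ x = 2 - sqrt(6) ≈ -0.4495, 2 + sqrt(6) ≈ 4.4495

f''(x) = -24/(x^3 - 6*x^2 + 12*x - 8)
Second-derivative test at each critical point:
  f''(-0.4495) = 1.6330 > 0 → local minimum
  f''(4.4495) = -1.6330 < 0 → local maximum

Critical points: x = 2 - sqrt(6) ≈ -0.4495 (local minimum); x = 2 + sqrt(6) ≈ 4.4495 (local maximum)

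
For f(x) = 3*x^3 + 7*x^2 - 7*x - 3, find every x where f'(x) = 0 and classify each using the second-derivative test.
f'(x) = 9*x^2 + 14*x - 7

Solve f'(x) = 0:
  9*x^2 + 14*x - 7 = 0 has no rational roots; quadratic formula: x = (-14 ± √448)/18.
  ⇒ x = -4*sqrt(7)/9 - 7/9 ≈ -1.9537, -7/9 + 4*sqrt(7)/9 ≈ 0.3981

f''(x) = 18*x + 14
Second-derivative test at each critical point:
  f''(-1.9537) = -21.1660 < 0 → local maximum
  f''(0.3981) = 21.1660 > 0 → local minimum

Critical points: x = -4*sqrt(7)/9 - 7/9 ≈ -1.9537 (local maximum); x = -7/9 + 4*sqrt(7)/9 ≈ 0.3981 (local minimum)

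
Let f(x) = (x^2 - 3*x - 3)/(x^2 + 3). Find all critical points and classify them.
f'(x) = 3*(x^2 + 4*x - 3)/(x^4 + 6*x^2 + 9)

Solve f'(x) = 0:
  f'(x) = 3*(x^2 + 4*x - 3)/(x^2 + 3)^2; the denominator is positive wherever f is defined, so f'(x) = 0 ⇔ 3*x^2 + 12*x - 9 = 0.
  Factor: 3*x^2 + 12*x - 9 = 3*(x^2 + 4*x - 3); x^2 + 4*x - 3 = 0 has no rational roots; quadratic formula: x = (-4 ± √28)/2.
  ⇒ x = -sqrt(7) - 2 ≈ -4.6458, -2 + sqrt(7) ≈ 0.6458

f''(x) = 6*(-x^3 - 6*x^2 + 9*x + 6)/(x^6 + 9*x^4 + 27*x^2 + 27)
Second-derivative test at each critical point:
  f''(-4.6458) = -0.0263 < 0 → local maximum
  f''(0.6458) = 1.3596 > 0 → local minimum

Critical points: x = -sqrt(7) - 2 ≈ -4.6458 (local maximum); x = -2 + sqrt(7) ≈ 0.6458 (local minimum)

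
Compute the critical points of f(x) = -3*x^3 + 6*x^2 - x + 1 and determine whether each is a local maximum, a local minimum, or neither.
f'(x) = -9*x^2 + 12*x - 1

Solve f'(x) = 0:
  9*x^2 - 12*x + 1 = 0 has no rational roots; quadratic formula: x = (12 ± √108)/18.
  ⇒ x = 2/3 - sqrt(3)/3 ≈ 0.0893, sqrt(3)/3 + 2/3 ≈ 1.2440

f''(x) = 12 - 18*x
Second-derivative test at each critical point:
  f''(0.0893) = 10.3923 > 0 → local minimum
  f''(1.2440) = -10.3923 < 0 → local maximum

Critical points: x = 2/3 - sqrt(3)/3 ≈ 0.0893 (local minimum); x = sqrt(3)/3 + 2/3 ≈ 1.2440 (local maximum)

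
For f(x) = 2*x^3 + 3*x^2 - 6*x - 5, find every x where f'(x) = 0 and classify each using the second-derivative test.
f'(x) = 6*x^2 + 6*x - 6

Solve f'(x) = 0:
  Factor: 6*x^2 + 6*x - 6 = 6*(x^2 + x - 1); x^2 + x - 1 = 0 has no rational roots; quadratic formula: x = (-1 ± √5)/2.
  ⇒ x = -sqrt(5)/2 - 1/2 ≈ -1.6180, -1/2 + sqrt(5)/2 ≈ 0.6180

f''(x) = 12*x + 6
Second-derivative test at each critical point:
  f''(-1.6180) = -13.4164 < 0 → local maximum
  f''(0.6180) = 13.4164 > 0 → local minimum

Critical points: x = -sqrt(5)/2 - 1/2 ≈ -1.6180 (local maximum); x = -1/2 + sqrt(5)/2 ≈ 0.6180 (local minimum)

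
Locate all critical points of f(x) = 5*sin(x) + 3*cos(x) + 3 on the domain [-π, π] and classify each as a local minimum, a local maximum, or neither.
f'(x) = -3*sin(x) + 5*cos(x)

Solve f'(x) = 0 on [-π, π]:
  f'(x) = 0 ⇔ 5*cos(x) = 3*sin(x) ⇔ tan(x) = 5/3, i.e. x = arctan(5/3) + nπ; keep the solutions lying in [-π, π].
  ⇒ x = -pi + atan(5/3) ≈ -2.1112, atan(5/3) ≈ 1.0304

f''(x) = -5*sin(x) - 3*cos(x)
Second-derivative test at each critical point:
  f''(-2.1112) = 5.8310 > 0 → local minimum
  f''(1.0304) = -5.8310 < 0 → local maximum

Critical points: x = -pi + atan(5/3) ≈ -2.1112 (local minimum); x = atan(5/3) ≈ 1.0304 (local maximum)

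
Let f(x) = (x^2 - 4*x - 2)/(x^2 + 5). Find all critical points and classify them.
f'(x) = 2*(2*x^2 + 7*x - 10)/(x^4 + 10*x^2 + 25)

Solve f'(x) = 0:
  f'(x) = 2*(2*x^2 + 7*x - 10)/(x^2 + 5)^2; the denominator is positive wherever f is defined, so f'(x) = 0 ⇔ 4*x^2 + 14*x - 20 = 0.
  Factor: 4*x^2 + 14*x - 20 = 2*(2*x^2 + 7*x - 10); 2*x^2 + 7*x - 10 = 0 has no rational roots; quadratic formula: x = (-7 ± √129)/4.
  ⇒ x = -sqrt(129)/4 - 7/4 ≈ -4.5895, -7/4 + sqrt(129)/4 ≈ 1.0895

f''(x) = 2*(-4*x^3 - 21*x^2 + 60*x + 35)/(x^6 + 15*x^4 + 75*x^2 + 125)
Second-derivative test at each critical point:
  f''(-4.5895) = -0.0334 < 0 → local maximum
  f''(1.0895) = 0.5934 > 0 → local minimum

Critical points: x = -sqrt(129)/4 - 7/4 ≈ -4.5895 (local maximum); x = -7/4 + sqrt(129)/4 ≈ 1.0895 (local minimum)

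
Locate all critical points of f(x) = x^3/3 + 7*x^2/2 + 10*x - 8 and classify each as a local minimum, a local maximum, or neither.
f'(x) = x^2 + 7*x + 10

Solve f'(x) = 0:
  Factor: x^2 + 7*x + 10 = (x + 2)*(x + 5) = 0.
  ⇒ x = -5, -2

f''(x) = 2*x + 7
Second-derivative test at each critical point:
  f''(-5) = -3 < 0 → local maximum
  f''(-2) = 3 > 0 → local minimum

Critical points: x = -5 (local maximum); x = -2 (local minimum)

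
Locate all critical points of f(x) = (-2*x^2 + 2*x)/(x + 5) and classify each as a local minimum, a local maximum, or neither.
f'(x) = 2*(-x^2 - 10*x + 5)/(x^2 + 10*x + 25)

Solve f'(x) = 0:
  f'(x) = -2*(x^2 + 10*x - 5)/(x + 5)^2; the denominator is positive wherever f is defined, so f'(x) = 0 ⇔ -2*x^2 - 20*x + 10 = 0.
  Factor: -2*x^2 - 20*x + 10 = -2*(x^2 + 10*x - 5); x^2 + 10*x - 5 = 0 has no rational roots; quadratic formula: x = (-10 ± √120)/2.
  ⇒ x = -sqrt(30) - 5 ≈ -10.4772, -5 + sqrt(30) ≈ 0.4772

f''(x) = -120/(x^3 + 15*x^2 + 75*x + 125)
Second-derivative test at each critical point:
  f''(-10.4772) = 0.7303 > 0 → local minimum
  f''(0.4772) = -0.7303 < 0 → local maximum

Critical points: x = -sqrt(30) - 5 ≈ -10.4772 (local minimum); x = -5 + sqrt(30) ≈ 0.4772 (local maximum)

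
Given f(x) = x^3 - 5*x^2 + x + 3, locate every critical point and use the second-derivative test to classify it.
f'(x) = 3*x^2 - 10*x + 1

Solve f'(x) = 0:
  3*x^2 - 10*x + 1 = 0 has no rational roots; quadratic formula: x = (10 ± √88)/6.
  ⇒ x = 5/3 - sqrt(22)/3 ≈ 0.1032, sqrt(22)/3 + 5/3 ≈ 3.2301

f''(x) = 6*x - 10
Second-derivative test at each critical point:
  f''(0.1032) = -9.3808 < 0 → local maximum
  f''(3.2301) = 9.3808 > 0 → local minimum

Critical points: x = 5/3 - sqrt(22)/3 ≈ 0.1032 (local maximum); x = sqrt(22)/3 + 5/3 ≈ 3.2301 (local minimum)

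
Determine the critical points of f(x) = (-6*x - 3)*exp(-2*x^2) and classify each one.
f'(x) = 6*(2*x*(2*x + 1) - 1)*exp(-2*x^2)

Solve f'(x) = 0:
  f'(x) = (24*x^2 + 12*x - 6)·exp(-2*x^2) and exp(-2*x^2) > 0 for every x, so f'(x) = 0 ⇔ 24*x^2 + 12*x - 6 = 0.
  Factor: 24*x^2 + 12*x - 6 = 6*(4*x^2 + 2*x - 1); 4*x^2 + 2*x - 1 = 0 has no rational roots; quadratic formula: x = (-2 ± √20)/8.
  ⇒ x = -sqrt(5)/4 - 1/4 ≈ -0.8090, -1/4 + sqrt(5)/4 ≈ 0.3090

f''(x) = 12*(-8*x^3 - 4*x^2 + 6*x + 1)*exp(-2*x^2)
Second-derivative test at each critical point:
  f''(-0.8090) = -7.2472 < 0 → local maximum
  f''(0.3090) = 22.1678 > 0 → local minimum

Critical points: x = -sqrt(5)/4 - 1/4 ≈ -0.8090 (local maximum); x = -1/4 + sqrt(5)/4 ≈ 0.3090 (local minimum)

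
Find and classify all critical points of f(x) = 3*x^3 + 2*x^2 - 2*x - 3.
f'(x) = 9*x^2 + 4*x - 2

Solve f'(x) = 0:
  9*x^2 + 4*x - 2 = 0 has no rational roots; quadratic formula: x = (-4 ± √88)/18.
  ⇒ x = -sqrt(22)/9 - 2/9 ≈ -0.7434, -2/9 + sqrt(22)/9 ≈ 0.2989

f''(x) = 18*x + 4
Second-derivative test at each critical point:
  f''(-0.7434) = -9.3808 < 0 → local maximum
  f''(0.2989) = 9.3808 > 0 → local minimum

Critical points: x = -sqrt(22)/9 - 2/9 ≈ -0.7434 (local maximum); x = -2/9 + sqrt(22)/9 ≈ 0.2989 (local minimum)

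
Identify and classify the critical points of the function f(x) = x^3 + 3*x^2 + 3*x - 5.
f'(x) = 3*x^2 + 6*x + 3

Solve f'(x) = 0:
  Factor: 3*x^2 + 6*x + 3 = 3*(x + 1)^2 = 0.
  ⇒ x = -1

f''(x) = 6*x + 6
Second-derivative test at each critical point:
  f''(-1) = 0, so the second-derivative test is inconclusive; use the first-derivative test: f'(-5/4) = 0.1875, f'(-3/4) = 0.1875 — f' is positive on both sides (no sign change) → neither a local maximum nor a local minimum

Critical points: x = -1 (neither)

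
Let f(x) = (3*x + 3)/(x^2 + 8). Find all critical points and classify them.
f'(x) = 3*(x^2 - 2*x*(x + 1) + 8)/(x^2 + 8)^2

Solve f'(x) = 0:
  f'(x) = -3*(x - 2)*(x + 4)/(x^2 + 8)^2; the denominator is positive wherever f is defined, so f'(x) = 0 ⇔ -3*x^2 - 6*x + 24 = 0.
  Factor: -3*x^2 - 6*x + 24 = -3*(x - 2)*(x + 4) = 0.
  ⇒ x = -4, 2

f''(x) = 6*(4*x^2*(x + 1) - (3*x + 1)*(x^2 + 8))/(x^2 + 8)^3
Second-derivative test at each critical point:
  f''(-4) = 1/32 > 0 → local minimum
  f''(2) = -1/8 < 0 → local maximum

Critical points: x = -4 (local minimum); x = 2 (local maximum)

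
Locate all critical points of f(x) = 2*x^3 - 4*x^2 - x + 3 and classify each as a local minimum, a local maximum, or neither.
f'(x) = 6*x^2 - 8*x - 1

Solve f'(x) = 0:
  6*x^2 - 8*x - 1 = 0 has no rational roots; quadratic formula: x = (8 ± √88)/12.
  ⇒ x = 2/3 - sqrt(22)/6 ≈ -0.1151, 2/3 + sqrt(22)/6 ≈ 1.4484

f''(x) = 12*x - 8
Second-derivative test at each critical point:
  f''(-0.1151) = -9.3808 < 0 → local maximum
  f''(1.4484) = 9.3808 > 0 → local minimum

Critical points: x = 2/3 - sqrt(22)/6 ≈ -0.1151 (local maximum); x = 2/3 + sqrt(22)/6 ≈ 1.4484 (local minimum)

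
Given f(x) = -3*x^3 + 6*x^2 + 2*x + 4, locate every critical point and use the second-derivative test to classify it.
f'(x) = -9*x^2 + 12*x + 2

Solve f'(x) = 0:
  9*x^2 - 12*x - 2 = 0 has no rational roots; quadratic formula: x = (12 ± √216)/18.
  ⇒ x = 2/3 - sqrt(6)/3 ≈ -0.1498, 2/3 + sqrt(6)/3 ≈ 1.4832

f''(x) = 12 - 18*x
Second-derivative test at each critical point:
  f''(-0.1498) = 14.6969 > 0 → local minimum
  f''(1.4832) = -14.6969 < 0 → local maximum

Critical points: x = 2/3 - sqrt(6)/3 ≈ -0.1498 (local minimum); x = 2/3 + sqrt(6)/3 ≈ 1.4832 (local maximum)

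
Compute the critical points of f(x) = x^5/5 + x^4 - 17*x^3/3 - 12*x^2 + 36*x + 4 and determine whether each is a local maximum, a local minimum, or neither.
f'(x) = x^4 + 4*x^3 - 17*x^2 - 24*x + 36

Solve f'(x) = 0:
  Factor: x^4 + 4*x^3 - 17*x^2 - 24*x + 36 = (x - 3)*(x - 1)*(x + 2)*(x + 6) = 0.
  ⇒ x = -6, -2, 1, 3

f''(x) = 4*x^3 + 12*x^2 - 34*x - 24
Second-derivative test at each critical point:
  f''(-6) = -252 < 0 → local maximum
  f''(-2) = 60 > 0 → local minimum
  f''(1) = -42 < 0 → local maximum
  f''(3) = 90 > 0 → local minimum

Critical points: x = -6 (local maximum); x = -2 (local minimum); x = 1 (local maximum); x = 3 (local minimum)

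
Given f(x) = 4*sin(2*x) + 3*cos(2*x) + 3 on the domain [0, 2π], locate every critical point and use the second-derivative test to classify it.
f'(x) = -6*sin(2*x) + 8*cos(2*x)

Solve f'(x) = 0 on [0, 2π]:
  f'(x) = 0 ⇔ 4*cos(2*x) = 3*sin(2*x) ⇔ tan(2*x) = 4/3, i.e. 2*x = arctan(4/3) + nπ; keep the solutions lying in [0, 2π].
  ⇒ x = atan(4/3)/2 ≈ 0.4636, atan(4/3)/2 + pi/2 ≈ 2.0344, atan(4/3)/2 + pi ≈ 3.6052, atan(4/3)/2 + 3*pi/2 ≈ 5.1760

f''(x) = -16*sin(2*x) - 12*cos(2*x)
Second-derivative test at each critical point:
  f''(0.4636) = -20 < 0 → local maximum
  f''(2.0344) = 20 > 0 → local minimum
  f''(3.6052) = -20 < 0 → local maximum
  f''(5.1760) = 20 > 0 → local minimum

Critical points: x = atan(4/3)/2 ≈ 0.4636 (local maximum); x = atan(4/3)/2 + pi/2 ≈ 2.0344 (local minimum); x = atan(4/3)/2 + pi ≈ 3.6052 (local maximum); x = atan(4/3)/2 + 3*pi/2 ≈ 5.1760 (local minimum)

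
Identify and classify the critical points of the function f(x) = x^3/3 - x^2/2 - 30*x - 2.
f'(x) = x^2 - x - 30

Solve f'(x) = 0:
  Factor: x^2 - x - 30 = (x - 6)*(x + 5) = 0.
  ⇒ x = -5, 6

f''(x) = 2*x - 1
Second-derivative test at each critical point:
  f''(-5) = -11 < 0 → local maximum
  f''(6) = 11 > 0 → local minimum

Critical points: x = -5 (local maximum); x = 6 (local minimum)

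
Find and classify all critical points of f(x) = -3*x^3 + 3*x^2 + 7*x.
f'(x) = -9*x^2 + 6*x + 7

Solve f'(x) = 0:
  9*x^2 - 6*x - 7 = 0 has no rational roots; quadratic formula: x = (6 ± √288)/18.
  ⇒ x = 1/3 - 2*sqrt(2)/3 ≈ -0.6095, 1/3 + 2*sqrt(2)/3 ≈ 1.2761

f''(x) = 6 - 18*x
Second-derivative test at each critical point:
  f''(-0.6095) = 16.9706 > 0 → local minimum
  f''(1.2761) = -16.9706 < 0 → local maximum

Critical points: x = 1/3 - 2*sqrt(2)/3 ≈ -0.6095 (local minimum); x = 1/3 + 2*sqrt(2)/3 ≈ 1.2761 (local maximum)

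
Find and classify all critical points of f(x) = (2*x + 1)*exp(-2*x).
f'(x) = -4*x*exp(-2*x)

Solve f'(x) = 0:
  f'(x) = (-4*x)·exp(-2*x) and exp(-2*x) > 0 for every x, so f'(x) = 0 ⇔ -4*x = 0.
  -4*x = 0.
  ⇒ x = 0

f''(x) = 4*(2*x - 1)*exp(-2*x)
Second-derivative test at each critical point:
  f''(0) = -4 < 0 → local maximum

Critical points: x = 0 (local maximum)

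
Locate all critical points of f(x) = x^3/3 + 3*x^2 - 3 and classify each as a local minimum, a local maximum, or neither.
f'(x) = x*(x + 6)

Solve f'(x) = 0:
  Factor: x^2 + 6*x = x*(x + 6) = 0.
  ⇒ x = -6, 0

f''(x) = 2*x + 6
Second-derivative test at each critical point:
  f''(-6) = -6 < 0 → local maximum
  f''(0) = 6 > 0 → local minimum

Critical points: x = -6 (local maximum); x = 0 (local minimum)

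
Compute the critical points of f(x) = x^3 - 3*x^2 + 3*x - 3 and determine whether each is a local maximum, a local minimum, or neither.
f'(x) = 3*x^2 - 6*x + 3

Solve f'(x) = 0:
  Factor: 3*x^2 - 6*x + 3 = 3*(x - 1)^2 = 0.
  ⇒ x = 1

f''(x) = 6*x - 6
Second-derivative test at each critical point:
  f''(1) = 0, so the second-derivative test is inconclusive; use the first-derivative test: f'(3/4) = 0.1875, f'(5/4) = 0.1875 — f' is positive on both sides (no sign change) → neither a local maximum nor a local minimum

Critical points: x = 1 (neither)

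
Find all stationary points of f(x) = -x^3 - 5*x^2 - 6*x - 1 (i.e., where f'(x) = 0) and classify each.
f'(x) = -3*x^2 - 10*x - 6

Solve f'(x) = 0:
  3*x^2 + 10*x + 6 = 0 has no rational roots; quadratic formula: x = (-10 ± √28)/6.
  ⇒ x = -5/3 - sqrt(7)/3 ≈ -2.5486, -5/3 + sqrt(7)/3 ≈ -0.7847

f''(x) = -6*x - 10
Second-derivative test at each critical point:
  f''(-2.5486) = 5.2915 > 0 → local minimum
  f''(-0.7847) = -5.2915 < 0 → local maximum

Critical points: x = -5/3 - sqrt(7)/3 ≈ -2.5486 (local minimum); x = -5/3 + sqrt(7)/3 ≈ -0.7847 (local maximum)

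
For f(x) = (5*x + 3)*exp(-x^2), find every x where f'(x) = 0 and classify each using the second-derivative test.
f'(x) = (-2*x*(5*x + 3) + 5)*exp(-x^2)

Solve f'(x) = 0:
  f'(x) = (-10*x^2 - 6*x + 5)·exp(-x^2) and exp(-x^2) > 0 for every x, so f'(x) = 0 ⇔ -10*x^2 - 6*x + 5 = 0.
  10*x^2 + 6*x - 5 = 0 has no rational roots; quadratic formula: x = (-6 ± √236)/20.
  ⇒ x = -sqrt(59)/10 - 3/10 ≈ -1.0681, -3/10 + sqrt(59)/10 ≈ 0.4681

f''(x) = 2*(2*x^2*(5*x + 3) - 15*x - 3)*exp(-x^2)
Second-derivative test at each critical point:
  f''(-1.0681) = 4.9089 > 0 → local minimum
  f''(0.4681) = -12.3392 < 0 → local maximum

Critical points: x = -sqrt(59)/10 - 3/10 ≈ -1.0681 (local minimum); x = -3/10 + sqrt(59)/10 ≈ 0.4681 (local maximum)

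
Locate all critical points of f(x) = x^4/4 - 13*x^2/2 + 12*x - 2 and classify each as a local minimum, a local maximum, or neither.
f'(x) = x^3 - 13*x + 12

Solve f'(x) = 0:
  Factor: x^3 - 13*x + 12 = (x - 3)*(x - 1)*(x + 4) = 0.
  ⇒ x = -4, 1, 3

f''(x) = 3*x^2 - 13
Second-derivative test at each critical point:
  f''(-4) = 35 > 0 → local minimum
  f''(1) = -10 < 0 → local maximum
  f''(3) = 14 > 0 → local minimum

Critical points: x = -4 (local minimum); x = 1 (local maximum); x = 3 (local minimum)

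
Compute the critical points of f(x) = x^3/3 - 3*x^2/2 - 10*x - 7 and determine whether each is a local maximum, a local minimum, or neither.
f'(x) = x^2 - 3*x - 10

Solve f'(x) = 0:
  Factor: x^2 - 3*x - 10 = (x - 5)*(x + 2) = 0.
  ⇒ x = -2, 5

f''(x) = 2*x - 3
Second-derivative test at each critical point:
  f''(-2) = -7 < 0 → local maximum
  f''(5) = 7 > 0 → local minimum

Critical points: x = -2 (local maximum); x = 5 (local minimum)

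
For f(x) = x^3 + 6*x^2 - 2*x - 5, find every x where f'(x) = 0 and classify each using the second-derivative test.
f'(x) = 3*x^2 + 12*x - 2

Solve f'(x) = 0:
  3*x^2 + 12*x - 2 = 0 has no rational roots; quadratic formula: x = (-12 ± √168)/6.
  ⇒ x = -sqrt(42)/3 - 2 ≈ -4.1602, -2 + sqrt(42)/3 ≈ 0.1602

f''(x) = 6*x + 12
Second-derivative test at each critical point:
  f''(-4.1602) = -12.9615 < 0 → local maximum
  f''(0.1602) = 12.9615 > 0 → local minimum

Critical points: x = -sqrt(42)/3 - 2 ≈ -4.1602 (local maximum); x = -2 + sqrt(42)/3 ≈ 0.1602 (local minimum)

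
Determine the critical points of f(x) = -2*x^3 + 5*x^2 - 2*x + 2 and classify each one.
f'(x) = -6*x^2 + 10*x - 2

Solve f'(x) = 0:
  Factor: -6*x^2 + 10*x - 2 = -2*(3*x^2 - 5*x + 1); 3*x^2 - 5*x + 1 = 0 has no rational roots; quadratic formula: x = (5 ± √13)/6.
  ⇒ x = 5/6 - sqrt(13)/6 ≈ 0.2324, sqrt(13)/6 + 5/6 ≈ 1.4343

f''(x) = 10 - 12*x
Second-derivative test at each critical point:
  f''(0.2324) = 7.2111 > 0 → local minimum
  f''(1.4343) = -7.2111 < 0 → local maximum

Critical points: x = 5/6 - sqrt(13)/6 ≈ 0.2324 (local minimum); x = sqrt(13)/6 + 5/6 ≈ 1.4343 (local maximum)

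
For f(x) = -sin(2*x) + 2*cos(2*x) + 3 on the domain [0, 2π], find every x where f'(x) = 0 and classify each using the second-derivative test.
f'(x) = -4*sin(2*x) - 2*cos(2*x)

Solve f'(x) = 0 on [0, 2π]:
  f'(x) = 0 ⇔ -cos(2*x) = 2*sin(2*x) ⇔ tan(2*x) = -1/2, i.e. 2*x = arctan(-1/2) + nπ; keep the solutions lying in [0, 2π].
  ⇒ x = -atan(1/2)/2 + pi/2 ≈ 1.3390, pi - atan(1/2)/2 ≈ 2.9098, -atan(1/2)/2 + 3*pi/2 ≈ 4.4806, -atan(1/2)/2 + 2*pi ≈ 6.0514

f''(x) = 4*sin(2*x) - 8*cos(2*x)
Second-derivative test at each critical point:
  f''(1.3390) = 8.9443 > 0 → local minimum
  f''(2.9098) = -8.9443 < 0 → local maximum
  f''(4.4806) = 8.9443 > 0 → local minimum
  f''(6.0514) = -8.9443 < 0 → local maximum

Critical points: x = -atan(1/2)/2 + pi/2 ≈ 1.3390 (local minimum); x = pi - atan(1/2)/2 ≈ 2.9098 (local maximum); x = -atan(1/2)/2 + 3*pi/2 ≈ 4.4806 (local minimum); x = -atan(1/2)/2 + 2*pi ≈ 6.0514 (local maximum)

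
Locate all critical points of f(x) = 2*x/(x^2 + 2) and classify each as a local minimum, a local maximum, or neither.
f'(x) = 2*(2 - x^2)/(x^4 + 4*x^2 + 4)

Solve f'(x) = 0:
  f'(x) = -2*(x^2 - 2)/(x^2 + 2)^2; the denominator is positive wherever f is defined, so f'(x) = 0 ⇔ 4 - 2*x^2 = 0.
  Factor: 4 - 2*x^2 = -2*(x^2 - 2); x^2 - 2 = 0 has no rational roots; quadratic formula: x = (0 ± √8)/2.
  ⇒ x = -sqrt(2) ≈ -1.4142, sqrt(2) ≈ 1.4142

f''(x) = 4*x*(x^2 - 6)/(x^2 + 2)^3
Second-derivative test at each critical point:
  f''(-1.4142) = 0.3536 > 0 → local minimum
  f''(1.4142) = -0.3536 < 0 → local maximum

Critical points: x = -sqrt(2) ≈ -1.4142 (local minimum); x = sqrt(2) ≈ 1.4142 (local maximum)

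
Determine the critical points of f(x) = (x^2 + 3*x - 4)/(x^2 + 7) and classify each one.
f'(x) = (-3*x^2 + 22*x + 21)/(x^4 + 14*x^2 + 49)

Solve f'(x) = 0:
  f'(x) = -(3*x^2 - 22*x - 21)/(x^2 + 7)^2; the denominator is positive wherever f is defined, so f'(x) = 0 ⇔ -3*x^2 + 22*x + 21 = 0.
  3*x^2 - 22*x - 21 = 0 has no rational roots; quadratic formula: x = (22 ± √736)/6.
  ⇒ x = 11/3 - 2*sqrt(46)/3 ≈ -0.8549, 11/3 + 2*sqrt(46)/3 ≈ 8.1882

f''(x) = 2*(3*x^3 - 33*x^2 - 63*x + 77)/(x^6 + 21*x^4 + 147*x^2 + 343)
Second-derivative test at each critical point:
  f''(-0.8549) = 0.4539 > 0 → local minimum
  f''(8.1882) = -0.0049 < 0 → local maximum

Critical points: x = 11/3 - 2*sqrt(46)/3 ≈ -0.8549 (local minimum); x = 11/3 + 2*sqrt(46)/3 ≈ 8.1882 (local maximum)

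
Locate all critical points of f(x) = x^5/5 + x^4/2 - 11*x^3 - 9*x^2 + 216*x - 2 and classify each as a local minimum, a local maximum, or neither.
f'(x) = x^4 + 2*x^3 - 33*x^2 - 18*x + 216

Solve f'(x) = 0:
  Factor: x^4 + 2*x^3 - 33*x^2 - 18*x + 216 = (x - 4)*(x - 3)*(x + 3)*(x + 6) = 0.
  ⇒ x = -6, -3, 3, 4

f''(x) = 4*x^3 + 6*x^2 - 66*x - 18
Second-derivative test at each critical point:
  f''(-6) = -270 < 0 → local maximum
  f''(-3) = 126 > 0 → local minimum
  f''(3) = -54 < 0 → local maximum
  f''(4) = 70 > 0 → local minimum

Critical points: x = -6 (local maximum); x = -3 (local minimum); x = 3 (local maximum); x = 4 (local minimum)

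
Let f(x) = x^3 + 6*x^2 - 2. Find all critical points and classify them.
f'(x) = 3*x*(x + 4)

Solve f'(x) = 0:
  Factor: 3*x^2 + 12*x = 3*x*(x + 4) = 0.
  ⇒ x = -4, 0

f''(x) = 6*x + 12
Second-derivative test at each critical point:
  f''(-4) = -12 < 0 → local maximum
  f''(0) = 12 > 0 → local minimum

Critical points: x = -4 (local maximum); x = 0 (local minimum)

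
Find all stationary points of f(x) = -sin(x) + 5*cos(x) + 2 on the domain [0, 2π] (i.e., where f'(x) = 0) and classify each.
f'(x) = -5*sin(x) - cos(x)

Solve f'(x) = 0 on [0, 2π]:
  f'(x) = 0 ⇔ -cos(x) = 5*sin(x) ⇔ tan(x) = -1/5, i.e. x = arctan(-1/5) + nπ; keep the solutions lying in [0, 2π].
  ⇒ x = pi - atan(1/5) ≈ 2.9442, -atan(1/5) + 2*pi ≈ 6.0858

f''(x) = sin(x) - 5*cos(x)
Second-derivative test at each critical point:
  f''(2.9442) = 5.0990 > 0 → local minimum
  f''(6.0858) = -5.0990 < 0 → local maximum

Critical points: x = pi - atan(1/5) ≈ 2.9442 (local minimum); x = -atan(1/5) + 2*pi ≈ 6.0858 (local maximum)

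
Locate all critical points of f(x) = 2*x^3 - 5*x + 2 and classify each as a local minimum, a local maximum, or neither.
f'(x) = 6*x^2 - 5

Solve f'(x) = 0:
  6*x^2 - 5 = 0 has no rational roots; quadratic formula: x = (0 ± √120)/12.
  ⇒ x = -sqrt(30)/6 ≈ -0.9129, sqrt(30)/6 ≈ 0.9129

f''(x) = 12*x
Second-derivative test at each critical point:
  f''(-0.9129) = -10.9545 < 0 → local maximum
  f''(0.9129) = 10.9545 > 0 → local minimum

Critical points: x = -sqrt(30)/6 ≈ -0.9129 (local maximum); x = sqrt(30)/6 ≈ 0.9129 (local minimum)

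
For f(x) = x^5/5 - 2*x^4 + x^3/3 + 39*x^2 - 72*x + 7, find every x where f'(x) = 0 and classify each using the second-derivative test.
f'(x) = x^4 - 8*x^3 + x^2 + 78*x - 72

Solve f'(x) = 0:
  Factor: x^4 - 8*x^3 + x^2 + 78*x - 72 = (x - 6)*(x - 4)*(x - 1)*(x + 3) = 0.
  ⇒ x = -3, 1, 4, 6

f''(x) = 4*x^3 - 24*x^2 + 2*x + 78
Second-derivative test at each critical point:
  f''(-3) = -252 < 0 → local maximum
  f''(1) = 60 > 0 → local minimum
  f''(4) = -42 < 0 → local maximum
  f''(6) = 90 > 0 → local minimum

Critical points: x = -3 (local maximum); x = 1 (local minimum); x = 4 (local maximum); x = 6 (local minimum)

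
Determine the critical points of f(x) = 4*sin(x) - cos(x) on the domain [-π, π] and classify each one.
f'(x) = sin(x) + 4*cos(x)

Solve f'(x) = 0 on [-π, π]:
  f'(x) = 0 ⇔ 4*cos(x) = -sin(x) ⇔ tan(x) = -4, i.e. x = arctan(-4) + nπ; keep the solutions lying in [-π, π].
  ⇒ x = -atan(4) ≈ -1.3258, pi - atan(4) ≈ 1.8158

f''(x) = -4*sin(x) + cos(x)
Second-derivative test at each critical point:
  f''(-1.3258) = 4.1231 > 0 → local minimum
  f''(1.8158) = -4.1231 < 0 → local maximum

Critical points: x = -atan(4) ≈ -1.3258 (local minimum); x = pi - atan(4) ≈ 1.8158 (local maximum)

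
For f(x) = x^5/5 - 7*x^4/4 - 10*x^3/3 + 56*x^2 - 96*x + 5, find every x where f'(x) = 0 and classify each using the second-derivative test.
f'(x) = x^4 - 7*x^3 - 10*x^2 + 112*x - 96

Solve f'(x) = 0:
  Factor: x^4 - 7*x^3 - 10*x^2 + 112*x - 96 = (x - 6)*(x - 4)*(x - 1)*(x + 4) = 0.
  ⇒ x = -4, 1, 4, 6

f''(x) = 4*x^3 - 21*x^2 - 20*x + 112
Second-derivative test at each critical point:
  f''(-4) = -400 < 0 → local maximum
  f''(1) = 75 > 0 → local minimum
  f''(4) = -48 < 0 → local maximum
  f''(6) = 100 > 0 → local minimum

Critical points: x = -4 (local maximum); x = 1 (local minimum); x = 4 (local maximum); x = 6 (local minimum)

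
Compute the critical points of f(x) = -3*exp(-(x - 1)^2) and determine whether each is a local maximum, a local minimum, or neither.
f'(x) = 6*(x - 1)*exp(-(x - 1)^2)

Solve f'(x) = 0:
  f'(x) = (6*x - 6)·exp(-(x - 1)^2) and exp(-(x - 1)^2) > 0 for every x, so f'(x) = 0 ⇔ 6*x - 6 = 0.
  Factor: 6*x - 6 = 6*(x - 1) = 0.
  ⇒ x = 1

f''(x) = 6*(1 - 2*(x - 1)^2)*exp(-(x - 1)^2)
Second-derivative test at each critical point:
  f''(1) = 6 > 0 → local minimum

Critical points: x = 1 (local minimum)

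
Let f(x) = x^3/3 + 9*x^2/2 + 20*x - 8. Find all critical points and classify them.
f'(x) = x^2 + 9*x + 20

Solve f'(x) = 0:
  Factor: x^2 + 9*x + 20 = (x + 4)*(x + 5) = 0.
  ⇒ x = -5, -4

f''(x) = 2*x + 9
Second-derivative test at each critical point:
  f''(-5) = -1 < 0 → local maximum
  f''(-4) = 1 > 0 → local minimum

Critical points: x = -5 (local maximum); x = -4 (local minimum)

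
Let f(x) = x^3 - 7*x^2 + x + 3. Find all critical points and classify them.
f'(x) = 3*x^2 - 14*x + 1

Solve f'(x) = 0:
  3*x^2 - 14*x + 1 = 0 has no rational roots; quadratic formula: x = (14 ± √184)/6.
  ⇒ x = 7/3 - sqrt(46)/3 ≈ 0.0726, sqrt(46)/3 + 7/3 ≈ 4.5941

f''(x) = 6*x - 14
Second-derivative test at each critical point:
  f''(0.0726) = -13.5647 < 0 → local maximum
  f''(4.5941) = 13.5647 > 0 → local minimum

Critical points: x = 7/3 - sqrt(46)/3 ≈ 0.0726 (local maximum); x = sqrt(46)/3 + 7/3 ≈ 4.5941 (local minimum)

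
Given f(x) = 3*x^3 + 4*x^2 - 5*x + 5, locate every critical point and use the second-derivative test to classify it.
f'(x) = 9*x^2 + 8*x - 5

Solve f'(x) = 0:
  9*x^2 + 8*x - 5 = 0 has no rational roots; quadratic formula: x = (-8 ± √244)/18.
  ⇒ x = -sqrt(61)/9 - 4/9 ≈ -1.3122, -4/9 + sqrt(61)/9 ≈ 0.4234

f''(x) = 18*x + 8
Second-derivative test at each critical point:
  f''(-1.3122) = -15.6205 < 0 → local maximum
  f''(0.4234) = 15.6205 > 0 → local minimum

Critical points: x = -sqrt(61)/9 - 4/9 ≈ -1.3122 (local maximum); x = -4/9 + sqrt(61)/9 ≈ 0.4234 (local minimum)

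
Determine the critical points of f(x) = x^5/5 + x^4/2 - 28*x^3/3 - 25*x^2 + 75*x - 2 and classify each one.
f'(x) = x^4 + 2*x^3 - 28*x^2 - 50*x + 75

Solve f'(x) = 0:
  Factor: x^4 + 2*x^3 - 28*x^2 - 50*x + 75 = (x - 5)*(x - 1)*(x + 3)*(x + 5) = 0.
  ⇒ x = -5, -3, 1, 5

f''(x) = 4*x^3 + 6*x^2 - 56*x - 50
Second-derivative test at each critical point:
  f''(-5) = -120 < 0 → local maximum
  f''(-3) = 64 > 0 → local minimum
  f''(1) = -96 < 0 → local maximum
  f''(5) = 320 > 0 → local minimum

Critical points: x = -5 (local maximum); x = -3 (local minimum); x = 1 (local maximum); x = 5 (local minimum)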